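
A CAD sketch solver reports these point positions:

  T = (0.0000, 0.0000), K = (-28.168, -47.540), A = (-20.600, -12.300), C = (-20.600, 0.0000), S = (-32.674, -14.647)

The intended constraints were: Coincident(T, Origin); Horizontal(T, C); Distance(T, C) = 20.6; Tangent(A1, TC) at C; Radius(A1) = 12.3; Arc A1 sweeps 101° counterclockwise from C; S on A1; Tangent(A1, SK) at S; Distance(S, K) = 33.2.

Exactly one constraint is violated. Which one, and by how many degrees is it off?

Tangent(A1, SK) at S — off by 3.20°.

T = (0.00, 0.00) ✓; T.y = 0.00, C.y = 0.00 ✓; |TC| = 20.60 ✓; ∠(AC, CT) = 90.00° ✓; |AC| = 12.30 ✓; bearing(A→S) − bearing(A→C) = 101.0° ✓; |AS| = 12.30 ✓; ∠(AS, SK) = 93.20° ✗; |SK| = 33.20 ✓.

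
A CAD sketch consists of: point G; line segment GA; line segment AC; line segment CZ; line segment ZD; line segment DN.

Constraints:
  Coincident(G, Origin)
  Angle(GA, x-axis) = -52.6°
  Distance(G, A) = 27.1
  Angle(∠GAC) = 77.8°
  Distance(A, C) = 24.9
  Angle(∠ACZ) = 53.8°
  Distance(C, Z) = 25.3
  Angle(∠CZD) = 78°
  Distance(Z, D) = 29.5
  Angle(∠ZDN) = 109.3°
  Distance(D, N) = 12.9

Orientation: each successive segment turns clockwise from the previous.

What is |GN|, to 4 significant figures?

40.42

G is at the origin; GA runs at -52.6° with length 27.1, so A = (16.46, -21.53). ∠GAC = 77.8° gives AC at -154.8° from the x-axis; with |AC| = 24.9, C = (-6.070, -32.13). ∠ACZ = 53.8° gives CZ at 79.00° from the x-axis; with |CZ| = 25.3, Z = (-1.243, -7.295). ∠CZD = 78.0° gives ZD at -23.00° from the x-axis; with |ZD| = 29.5, D = (25.91, -18.82). ∠ZDN = 109.3° gives DN at -93.70° from the x-axis; with |DN| = 12.9, N = (25.08, -31.70). Then |GN| = |N − G| = 40.42.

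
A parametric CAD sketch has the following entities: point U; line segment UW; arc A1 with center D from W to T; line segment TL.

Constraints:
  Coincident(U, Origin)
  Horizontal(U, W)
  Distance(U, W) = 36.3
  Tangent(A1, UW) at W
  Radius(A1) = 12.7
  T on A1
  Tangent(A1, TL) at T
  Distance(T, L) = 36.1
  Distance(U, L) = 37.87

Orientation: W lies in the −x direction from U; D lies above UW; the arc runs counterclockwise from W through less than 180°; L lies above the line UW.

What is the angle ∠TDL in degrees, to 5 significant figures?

70.618°

U is at the origin; U and W share the same y with |UW| = 36.3 and W on the −x side, so W = (-36.300, 0.0000). Tangency of A1 to UW means the radius DW is perpendicular to UW, so D = W + (0, 12.7) = (-36.300, 12.700). Since DT ⟂ TL (tangency), |DL| = √(12.7² + 36.1²) = 38.269 regardless of where T sits on A1. So L lies on both circle(U, 37.87) and circle(D, 38.269); the above-UW intersection is L = (-6.9277, 37.231). T is the foot of the tangent from L: T = (-25.386, 6.2065).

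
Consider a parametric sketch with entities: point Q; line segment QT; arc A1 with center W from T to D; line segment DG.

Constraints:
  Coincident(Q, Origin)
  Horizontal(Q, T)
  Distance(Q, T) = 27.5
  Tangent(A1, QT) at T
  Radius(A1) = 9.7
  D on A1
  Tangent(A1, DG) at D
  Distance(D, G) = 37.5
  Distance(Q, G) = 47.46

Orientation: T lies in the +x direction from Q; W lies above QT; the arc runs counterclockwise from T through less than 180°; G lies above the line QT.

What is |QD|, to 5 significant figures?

38.541

Q is at the origin; QT is horizontal with |QT| = 27.5 and T on the +x side, so T = (27.500, 0.0000). A1 meets QT tangentially, so WT is at right angles to QT, so W = T + (0, 9.7) = (27.500, 9.7000). Since WD ⟂ DG (tangency), |WG| = √(9.7² + 37.5²) = 38.734 regardless of where D sits on A1. So G lies on both circle(Q, 47.46) and circle(W, 38.734); the above-QT intersection is G = (13.039, 45.634). D is the foot of the tangent from G: D = (35.305, 15.459).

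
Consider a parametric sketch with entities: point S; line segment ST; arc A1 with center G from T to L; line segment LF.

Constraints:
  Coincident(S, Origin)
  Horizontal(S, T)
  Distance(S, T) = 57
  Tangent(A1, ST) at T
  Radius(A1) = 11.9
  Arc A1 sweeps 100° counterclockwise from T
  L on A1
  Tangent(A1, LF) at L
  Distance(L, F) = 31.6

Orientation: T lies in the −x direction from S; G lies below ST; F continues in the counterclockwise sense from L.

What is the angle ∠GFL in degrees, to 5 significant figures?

20.635°

S is at the origin; S and T share the same y with |ST| = 57.0 and T on the −x side, so T = (-57.000, 0.0000). Tangency of A1 to ST means the radius GT is perpendicular to ST, so G = T + (0, -11.9) = (-57.000, -11.900). On A1, T sits at bearing 90° from G; a 100° counterclockwise sweep puts L at bearing 190°, so L = G + 11.9·(cos 190°, sin 190°) = (-68.719, -13.966). The tangent condition forces GL to be normal to LF, so LF runs along (−sin 190°, cos 190°); with |LF| = 31.6, F = (-63.232, -45.086). Then cos ∠GFL = FG·FL / (|FG||FL|), giving 20.635°.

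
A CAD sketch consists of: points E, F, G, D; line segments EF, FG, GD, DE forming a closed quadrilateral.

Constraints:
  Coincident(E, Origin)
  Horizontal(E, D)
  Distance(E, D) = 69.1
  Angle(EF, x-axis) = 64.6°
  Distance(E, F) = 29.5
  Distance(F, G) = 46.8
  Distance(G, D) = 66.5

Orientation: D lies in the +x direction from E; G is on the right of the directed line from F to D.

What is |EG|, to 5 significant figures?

20.383

E is at the origin; ED is horizontal with |ED| = 69.1 and D in +x, so D = (69.1, 0). EF runs at 64.6° with |EF| = 29.5, so F = (12.654, 26.648). G is determined by |FG| = 46.8 and |GD| = 66.5 together: it lies at the intersection of circle(F, 46.8) and circle(D, 66.5). With |FD| = 62.421, the foot of the radical line on FD is 13.332 from F and the perpendicular offset is √(46.8² − 13.332²) = 44.861. Taking the right-of-FD solution: G = (5.5573, -19.610).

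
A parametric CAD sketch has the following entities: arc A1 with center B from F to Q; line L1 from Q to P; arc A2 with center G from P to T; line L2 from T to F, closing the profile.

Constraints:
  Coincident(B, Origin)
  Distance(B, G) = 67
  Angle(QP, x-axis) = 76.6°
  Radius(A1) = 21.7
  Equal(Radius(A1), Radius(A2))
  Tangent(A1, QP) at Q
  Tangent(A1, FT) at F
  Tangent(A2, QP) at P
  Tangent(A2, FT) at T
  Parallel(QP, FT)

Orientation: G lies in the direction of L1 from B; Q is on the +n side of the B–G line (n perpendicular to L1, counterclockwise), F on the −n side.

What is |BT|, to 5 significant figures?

70.426

The slot axis is L1's direction at 76.6°, so u = (cos 76.6°, sin 76.6°) = (0.23175, 0.97278) and n = (−sin 76.6°, cos 76.6°) = (-0.97278, 0.23175). B is at the origin and G lies 67.0 along u from B, so G = 67.0·u = (15.527, 65.176). Tangency of A1 to both parallel lines with radius 21.7 puts Q and F at B ± 21.7·n: Q = (-21.109, 5.0289), F = (21.109, -5.0289). Equal radii place P and T the same way about G: P = G + 21.7·n = (-5.5821, 70.205), T = G − 21.7·n = (36.636, 60.147). Then |BT| = |T − B| = 70.426.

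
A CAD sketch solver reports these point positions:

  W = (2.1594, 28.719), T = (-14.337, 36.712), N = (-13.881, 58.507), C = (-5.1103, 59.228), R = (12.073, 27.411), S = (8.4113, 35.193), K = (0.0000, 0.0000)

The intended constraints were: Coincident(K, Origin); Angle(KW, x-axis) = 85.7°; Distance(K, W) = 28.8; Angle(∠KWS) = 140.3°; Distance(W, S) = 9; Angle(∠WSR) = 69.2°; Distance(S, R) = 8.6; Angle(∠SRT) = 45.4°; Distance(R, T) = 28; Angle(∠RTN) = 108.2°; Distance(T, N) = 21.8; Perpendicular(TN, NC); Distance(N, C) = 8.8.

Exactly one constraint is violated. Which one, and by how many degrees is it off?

Perpendicular(TN, NC) — off by 5.90°.

K = (0.00, 0.00) ✓; KW at 85.70° ✓; |KW| = 28.80 ✓; ∠KWS = 140.3° ✓; |WS| = 9.000 ✓; ∠WSR = 69.20° ✓; |SR| = 8.600 ✓; ∠SRT = 45.40° ✓; |RT| = 28.00 ✓; ∠RTN = 108.2° ✓; |TN| = 21.80 ✓; ∠(TN, NC) = 84.10° ✗; |NC| = 8.800 ✓.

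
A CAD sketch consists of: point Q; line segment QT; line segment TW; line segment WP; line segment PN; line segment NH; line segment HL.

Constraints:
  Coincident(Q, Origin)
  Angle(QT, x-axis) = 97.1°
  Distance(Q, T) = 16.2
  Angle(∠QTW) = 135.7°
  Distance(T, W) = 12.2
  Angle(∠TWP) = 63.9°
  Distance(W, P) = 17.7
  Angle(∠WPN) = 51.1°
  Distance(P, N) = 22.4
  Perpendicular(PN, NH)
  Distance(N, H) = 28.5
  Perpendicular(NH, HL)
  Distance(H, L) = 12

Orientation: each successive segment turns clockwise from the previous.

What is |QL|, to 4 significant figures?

41.07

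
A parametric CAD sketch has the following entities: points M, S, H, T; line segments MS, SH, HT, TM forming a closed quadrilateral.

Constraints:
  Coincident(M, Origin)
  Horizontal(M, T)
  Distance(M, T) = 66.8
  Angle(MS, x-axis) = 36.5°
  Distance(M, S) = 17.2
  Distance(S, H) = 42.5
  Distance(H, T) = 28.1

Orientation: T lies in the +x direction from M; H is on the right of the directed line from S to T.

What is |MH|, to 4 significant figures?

48.92

Checks: M.y = 0.00, T.y = 0.00 ✓; |SH| = 42.50 ✓; |HT| = 28.10 ✓.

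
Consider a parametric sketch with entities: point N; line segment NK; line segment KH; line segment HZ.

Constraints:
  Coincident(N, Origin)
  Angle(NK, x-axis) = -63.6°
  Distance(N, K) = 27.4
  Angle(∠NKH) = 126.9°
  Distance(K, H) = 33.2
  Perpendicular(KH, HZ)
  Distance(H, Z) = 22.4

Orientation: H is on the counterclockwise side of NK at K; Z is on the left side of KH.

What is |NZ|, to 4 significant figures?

49.65

N is at the origin; NK runs at -63.6° with length 27.4, so K = 27.4·(cos -63.6°, sin -63.6°) = (12.18, -24.54). ∠NKH = 126.9°, so KH runs at -63.6° + (180° − 126.9°) = -10.50° from the x-axis; with |KH| = 33.2, H = K + 33.2·(cos -10.50°, sin -10.50°) = (44.83, -30.59). KH is perpendicular to HZ; with |HZ| = 22.4 on the left of KH, Z = H + 22.4·(0.1822, 0.9833) = (48.91, -8.568). Then |NZ| = |Z − N| = 49.65.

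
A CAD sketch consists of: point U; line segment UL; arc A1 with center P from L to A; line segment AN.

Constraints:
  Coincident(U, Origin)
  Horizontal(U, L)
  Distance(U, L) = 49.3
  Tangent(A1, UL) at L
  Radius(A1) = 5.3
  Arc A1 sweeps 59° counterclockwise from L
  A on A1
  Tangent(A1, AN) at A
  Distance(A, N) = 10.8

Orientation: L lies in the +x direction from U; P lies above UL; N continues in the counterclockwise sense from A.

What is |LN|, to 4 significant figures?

15.56

U is at the origin; U and L share the same y with |UL| = 49.3 and L on the +x side, so L = (49.30, 0.000). The tangent condition forces PL to be normal to UL, so P = L + (0, 5.3) = (49.30, 5.300). On A1, L sits at bearing -90° from P; a 59° counterclockwise sweep puts A at bearing -31°, so A = P + 5.3·(cos -31°, sin -31°) = (53.84, 2.570). A1 meets AN tangentially, so PA is at right angles to AN, so AN runs along (−sin -31°, cos -31°); with |AN| = 10.8, N = (59.41, 11.83). Then |LN| = |N − L| = 15.56.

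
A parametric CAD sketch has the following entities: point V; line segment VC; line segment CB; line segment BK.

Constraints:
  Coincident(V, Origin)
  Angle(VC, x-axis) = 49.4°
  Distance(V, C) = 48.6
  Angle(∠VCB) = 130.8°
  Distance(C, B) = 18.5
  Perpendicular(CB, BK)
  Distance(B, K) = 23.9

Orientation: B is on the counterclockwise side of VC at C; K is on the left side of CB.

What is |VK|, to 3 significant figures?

51.9

V is at the origin; VC runs at 49.4° with length 48.6, so C = 48.6·(cos 49.4°, sin 49.4°) = (31.6, 36.9). ∠VCB = 130.8°, so CB runs at 49.4° + (180° − 130.8°) = 98.6° from the x-axis; with |CB| = 18.5, B = C + 18.5·(cos 98.6°, sin 98.6°) = (28.9, 55.2). CB ⟂ BK; with |BK| = 23.9 on the left of CB, K = B + 23.9·(-0.989, -0.150) = (5.23, 51.6). Then |VK| = |K − V| = 51.9.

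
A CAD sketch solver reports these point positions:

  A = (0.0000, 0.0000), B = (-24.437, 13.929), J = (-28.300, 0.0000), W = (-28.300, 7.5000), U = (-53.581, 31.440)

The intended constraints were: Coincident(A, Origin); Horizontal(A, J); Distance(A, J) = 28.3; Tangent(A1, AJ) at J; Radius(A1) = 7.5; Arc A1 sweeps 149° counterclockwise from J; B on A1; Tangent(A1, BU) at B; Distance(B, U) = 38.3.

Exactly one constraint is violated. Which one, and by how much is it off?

Distance(B, U) = 38.3 — off by 4.30.

A = (0.00, 0.00) ✓; A.y = 0.00, J.y = 0.00 ✓; |AJ| = 28.30 ✓; ∠(WJ, JA) = 90.00° ✓; |WJ| = 7.500 ✓; bearing(W→B) − bearing(W→J) = 149.0° ✓; |WB| = 7.500 ✓; ∠(WB, BU) = 90.00° ✓; |BU| = 34.00 ✗.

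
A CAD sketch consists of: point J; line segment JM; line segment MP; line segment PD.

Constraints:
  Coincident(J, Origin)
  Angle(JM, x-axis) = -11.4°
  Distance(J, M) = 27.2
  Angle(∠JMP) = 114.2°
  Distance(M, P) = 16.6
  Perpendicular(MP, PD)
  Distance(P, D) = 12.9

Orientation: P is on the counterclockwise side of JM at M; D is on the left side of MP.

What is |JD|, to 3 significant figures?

30.2

∠JMP = 114.2°, so MP runs at -11.4° + (180° − 114.2°) = 54.4° from the x-axis; with |MP| = 16.6, P = M + 16.6·(cos 54.4°, sin 54.4°) = (36.3, 8.12). MP ⟂ PD; with |PD| = 12.9 on the left of MP, D = P + 12.9·(-0.813, 0.582) = (25.8, 15.6). Then |JD| = |D − J| = 30.2.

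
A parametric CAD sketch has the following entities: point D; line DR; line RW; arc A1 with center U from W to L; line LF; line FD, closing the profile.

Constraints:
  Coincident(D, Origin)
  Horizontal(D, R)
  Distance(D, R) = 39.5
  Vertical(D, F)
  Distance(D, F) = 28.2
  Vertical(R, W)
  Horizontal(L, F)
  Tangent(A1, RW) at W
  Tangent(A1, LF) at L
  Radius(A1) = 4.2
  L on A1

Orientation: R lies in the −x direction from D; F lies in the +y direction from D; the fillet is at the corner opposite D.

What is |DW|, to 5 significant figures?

46.220

D is at the origin; DR is horizontal with |DR| = 39.5 and R on the −x side, so R = (-39.500, 0.0000). DF is vertical with |DF| = 28.2 and F on the +y side, so F = (0.0000, 28.200). The virtual corner opposite D is at (-39.500, 28.200). The tangent condition forces UW to be normal to RW and tangency of A1 to LF means the radius UL is perpendicular to LF, with radius 4.2, so the center U sits 4.2 in from both sides at U = (-35.300, 24.000). That places the tangent points at W = (-39.500, 24.000) on RW and L = (-35.300, 28.200) on LF. Then |DW| = |W − D| = 46.220.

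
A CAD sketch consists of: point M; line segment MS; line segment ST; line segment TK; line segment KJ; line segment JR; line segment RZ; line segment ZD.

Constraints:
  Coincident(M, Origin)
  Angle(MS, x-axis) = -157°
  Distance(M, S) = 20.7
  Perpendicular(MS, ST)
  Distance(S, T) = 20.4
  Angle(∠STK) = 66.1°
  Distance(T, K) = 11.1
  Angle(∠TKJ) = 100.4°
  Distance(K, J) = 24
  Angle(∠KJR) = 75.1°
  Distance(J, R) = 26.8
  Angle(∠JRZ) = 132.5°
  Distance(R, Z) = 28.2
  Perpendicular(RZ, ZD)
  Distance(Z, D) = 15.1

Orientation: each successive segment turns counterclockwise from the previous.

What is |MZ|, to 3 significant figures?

56.9

M is at the origin; MS runs at -157.0° with length 20.7, so S = (-19.1, -8.09). MS ⟂ ST, so ST runs at -67.0°; with |ST| = 20.4, T = (-11.1, -26.9). ∠STK = 66.1° gives TK at 46.9° from the x-axis; with |TK| = 11.1, K = (-3.50, -18.8). ∠TKJ = 100.4° gives KJ at 126° from the x-axis; with |KJ| = 24.0, J = (-17.8, 0.531). ∠KJR = 75.1° gives JR at -129° from the x-axis; with |JR| = 26.8, R = (-34.5, -20.4). ∠JRZ = 132.5° gives RZ at -81.1° from the x-axis; with |RZ| = 28.2, Z = (-30.1, -48.3). Then |MZ| = |Z − M| = 56.9.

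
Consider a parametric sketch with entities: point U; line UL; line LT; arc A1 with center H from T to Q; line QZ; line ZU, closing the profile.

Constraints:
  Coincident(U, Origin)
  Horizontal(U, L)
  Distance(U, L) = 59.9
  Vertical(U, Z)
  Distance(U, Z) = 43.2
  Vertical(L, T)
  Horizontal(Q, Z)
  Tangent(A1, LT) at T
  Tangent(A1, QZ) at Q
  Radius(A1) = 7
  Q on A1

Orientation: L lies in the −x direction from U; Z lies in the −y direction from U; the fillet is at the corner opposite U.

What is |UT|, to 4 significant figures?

69.99

U is at the origin; UL is horizontal with |UL| = 59.9 and L on the −x side, so L = (-59.90, 0.000). UZ is vertical with |UZ| = 43.2 and Z on the −y side, so Z = (0.000, -43.20). The virtual corner opposite U is at (-59.90, -43.20). Tangency of A1 to LT means the radius HT is perpendicular to LT and the tangent condition forces HQ to be normal to QZ, with radius 7.0, so the center H sits 7.0 in from both sides at H = (-52.90, -36.20). That places the tangent points at T = (-59.90, -36.20) on LT and Q = (-52.90, -43.20) on QZ. Then |UT| = |T − U| = 69.99.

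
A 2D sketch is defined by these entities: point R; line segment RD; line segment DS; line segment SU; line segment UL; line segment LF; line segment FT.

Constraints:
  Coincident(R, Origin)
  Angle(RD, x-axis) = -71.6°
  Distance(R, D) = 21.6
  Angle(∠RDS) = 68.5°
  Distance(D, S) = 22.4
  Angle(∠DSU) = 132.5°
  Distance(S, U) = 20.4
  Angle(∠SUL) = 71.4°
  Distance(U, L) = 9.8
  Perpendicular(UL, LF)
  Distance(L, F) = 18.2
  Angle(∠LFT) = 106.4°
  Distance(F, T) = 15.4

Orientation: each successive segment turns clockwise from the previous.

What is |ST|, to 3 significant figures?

11.9

UL ⟂ LF, so LF runs at -69.2°; with |LF| = 18.2, F = (-12.9, -17.1). ∠LFT = 106.4° gives FT at -143° from the x-axis; with |FT| = 15.4, T = (-25.1, -26.4). Then |ST| = |T − S| = 11.9.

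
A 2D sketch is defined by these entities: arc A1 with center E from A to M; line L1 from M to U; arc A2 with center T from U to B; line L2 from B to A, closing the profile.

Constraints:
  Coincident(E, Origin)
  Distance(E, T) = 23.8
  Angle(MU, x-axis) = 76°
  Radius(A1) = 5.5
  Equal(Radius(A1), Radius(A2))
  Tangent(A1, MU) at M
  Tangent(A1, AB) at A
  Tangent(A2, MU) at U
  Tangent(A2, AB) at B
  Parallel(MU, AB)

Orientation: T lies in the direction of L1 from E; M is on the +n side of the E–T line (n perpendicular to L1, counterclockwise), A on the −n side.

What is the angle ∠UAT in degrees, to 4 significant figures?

11.79°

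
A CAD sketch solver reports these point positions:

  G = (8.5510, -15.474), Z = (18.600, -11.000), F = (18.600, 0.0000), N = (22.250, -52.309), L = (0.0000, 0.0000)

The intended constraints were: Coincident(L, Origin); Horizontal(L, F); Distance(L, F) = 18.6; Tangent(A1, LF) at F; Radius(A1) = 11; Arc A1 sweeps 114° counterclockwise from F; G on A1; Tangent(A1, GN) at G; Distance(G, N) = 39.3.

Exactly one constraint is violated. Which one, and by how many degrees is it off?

Tangent(A1, GN) at G — off by 3.60°.

L = (0.00, 0.00) ✓; L.y = 0.00, F.y = 0.00 ✓; |LF| = 18.60 ✓; ∠(ZF, FL) = 90.00° ✓; |ZF| = 11.00 ✓; bearing(Z→G) − bearing(Z→F) = 114.0° ✓; |ZG| = 11.00 ✓; ∠(ZG, GN) = 93.60° ✗; |GN| = 39.30 ✓.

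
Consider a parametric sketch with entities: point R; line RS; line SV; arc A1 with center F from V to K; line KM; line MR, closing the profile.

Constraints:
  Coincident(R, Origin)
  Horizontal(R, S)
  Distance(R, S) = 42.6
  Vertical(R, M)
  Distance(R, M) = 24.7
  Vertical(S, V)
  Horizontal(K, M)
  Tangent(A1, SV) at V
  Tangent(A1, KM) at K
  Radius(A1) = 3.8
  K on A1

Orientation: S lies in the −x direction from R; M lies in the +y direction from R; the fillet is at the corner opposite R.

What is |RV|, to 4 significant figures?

47.45

R is at the origin; R and S share the same y with |RS| = 42.6 and S on the −x side, so S = (-42.60, 0.000). RM is vertical with |RM| = 24.7 and M on the +y side, so M = (0.000, 24.70). The virtual corner opposite R is at (-42.60, 24.70). Tangency of A1 to SV means the radius FV is perpendicular to SV and the tangent condition forces FK to be normal to KM, with radius 3.8, so the center F sits 3.8 in from both sides at F = (-38.80, 20.90). That places the tangent points at V = (-42.60, 20.90) on SV and K = (-38.80, 24.70) on KM. Then |RV| = |V − R| = 47.45.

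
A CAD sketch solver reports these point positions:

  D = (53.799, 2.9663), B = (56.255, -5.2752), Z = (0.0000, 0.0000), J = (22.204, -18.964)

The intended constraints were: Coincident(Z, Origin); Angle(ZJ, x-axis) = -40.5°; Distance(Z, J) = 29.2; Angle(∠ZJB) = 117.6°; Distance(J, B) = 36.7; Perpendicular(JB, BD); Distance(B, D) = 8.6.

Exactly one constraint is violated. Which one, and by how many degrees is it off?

Perpendicular(JB, BD) — off by 5.31°.

Z = (0.00, 0.00) ✓; ZJ at -40.50° ✓; |ZJ| = 29.20 ✓; ∠ZJB = 117.6° ✓; |JB| = 36.70 ✓; ∠(JB, BD) = 84.69° ✗; |BD| = 8.600 ✓.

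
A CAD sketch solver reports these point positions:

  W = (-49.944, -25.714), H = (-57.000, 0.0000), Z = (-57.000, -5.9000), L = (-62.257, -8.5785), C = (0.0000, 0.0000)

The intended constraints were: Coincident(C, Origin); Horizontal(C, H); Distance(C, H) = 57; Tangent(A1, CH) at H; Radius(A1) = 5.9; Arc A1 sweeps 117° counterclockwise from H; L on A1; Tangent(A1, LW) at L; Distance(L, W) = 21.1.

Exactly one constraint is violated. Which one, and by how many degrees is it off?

Tangent(A1, LW) at L — off by 8.70°.

C = (0.00, 0.00) ✓; C.y = 0.00, H.y = 0.00 ✓; |CH| = 57.00 ✓; ∠(ZH, HC) = 90.00° ✓; |ZH| = 5.900 ✓; bearing(Z→L) − bearing(Z→H) = 117.0° ✓; |ZL| = 5.900 ✓; ∠(ZL, LW) = 81.30° ✗; |LW| = 21.10 ✓.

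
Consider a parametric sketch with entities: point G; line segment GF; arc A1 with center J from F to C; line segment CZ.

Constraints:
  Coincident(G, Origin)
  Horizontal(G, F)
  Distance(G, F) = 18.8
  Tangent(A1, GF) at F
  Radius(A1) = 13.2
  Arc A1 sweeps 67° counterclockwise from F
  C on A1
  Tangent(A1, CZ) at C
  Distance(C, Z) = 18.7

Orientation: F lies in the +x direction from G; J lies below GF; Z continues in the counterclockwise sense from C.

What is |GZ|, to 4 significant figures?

25.26

G is at the origin; GF is horizontal with |GF| = 18.8 and F on the +x side, so F = (18.80, 0.000). The tangent condition forces JF to be normal to GF, so J = F + (0, -13.2) = (18.80, -13.20). On A1, F sits at bearing 90° from J; a 67° counterclockwise sweep puts C at bearing 157°, so C = J + 13.2·(cos 157°, sin 157°) = (6.649, -8.042). Tangency of A1 to CZ means the radius JC is perpendicular to CZ, so CZ runs along (−sin 157°, cos 157°); with |CZ| = 18.7, Z = (-0.6573, -25.26). Then |GZ| = |Z − G| = 25.26.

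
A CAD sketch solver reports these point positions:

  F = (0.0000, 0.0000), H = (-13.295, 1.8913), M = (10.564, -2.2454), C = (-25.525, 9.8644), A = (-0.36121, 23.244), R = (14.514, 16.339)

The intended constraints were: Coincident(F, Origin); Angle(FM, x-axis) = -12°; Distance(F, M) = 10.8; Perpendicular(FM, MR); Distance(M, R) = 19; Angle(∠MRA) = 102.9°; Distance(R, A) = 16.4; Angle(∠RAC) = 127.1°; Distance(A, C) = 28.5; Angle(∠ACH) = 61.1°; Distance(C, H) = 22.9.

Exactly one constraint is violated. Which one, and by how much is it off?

Distance(C, H) = 22.9 — off by 8.30.

F = (0.00, 0.00) ✓; FM at -12.00° ✓; |FM| = 10.80 ✓; ∠(FM, MR) = 90.00° ✓; |MR| = 19.00 ✓; ∠MRA = 102.9° ✓; |RA| = 16.40 ✓; ∠RAC = 127.1° ✓; |AC| = 28.50 ✓; ∠ACH = 61.10° ✓; |CH| = 14.60 ✗.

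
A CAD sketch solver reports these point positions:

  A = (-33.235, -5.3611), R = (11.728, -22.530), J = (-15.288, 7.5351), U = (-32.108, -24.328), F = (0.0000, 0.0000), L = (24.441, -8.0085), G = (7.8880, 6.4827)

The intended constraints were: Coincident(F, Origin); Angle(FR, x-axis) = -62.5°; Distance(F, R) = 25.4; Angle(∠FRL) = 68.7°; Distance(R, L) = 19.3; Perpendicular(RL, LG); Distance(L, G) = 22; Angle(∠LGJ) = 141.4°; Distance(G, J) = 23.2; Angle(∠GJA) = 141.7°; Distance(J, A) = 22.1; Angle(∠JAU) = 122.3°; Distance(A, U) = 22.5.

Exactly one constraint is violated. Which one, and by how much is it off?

Distance(A, U) = 22.5 — off by 3.50.

F = (0.00, 0.00) ✓; FR at -62.50° ✓; |FR| = 25.40 ✓; ∠FRL = 68.70° ✓; |RL| = 19.30 ✓; ∠(RL, LG) = 90.00° ✓; |LG| = 22.00 ✓; ∠LGJ = 141.4° ✓; |GJ| = 23.20 ✓; ∠GJA = 141.7° ✓; |JA| = 22.10 ✓; ∠JAU = 122.3° ✓; |AU| = 19.00 ✗.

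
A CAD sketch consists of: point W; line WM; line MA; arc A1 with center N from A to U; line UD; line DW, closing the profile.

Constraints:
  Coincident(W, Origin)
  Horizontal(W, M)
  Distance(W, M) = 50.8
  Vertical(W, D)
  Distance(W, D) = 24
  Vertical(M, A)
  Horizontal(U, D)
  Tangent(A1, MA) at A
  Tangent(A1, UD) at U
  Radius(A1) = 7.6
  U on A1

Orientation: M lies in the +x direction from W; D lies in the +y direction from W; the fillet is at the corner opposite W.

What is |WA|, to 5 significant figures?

53.382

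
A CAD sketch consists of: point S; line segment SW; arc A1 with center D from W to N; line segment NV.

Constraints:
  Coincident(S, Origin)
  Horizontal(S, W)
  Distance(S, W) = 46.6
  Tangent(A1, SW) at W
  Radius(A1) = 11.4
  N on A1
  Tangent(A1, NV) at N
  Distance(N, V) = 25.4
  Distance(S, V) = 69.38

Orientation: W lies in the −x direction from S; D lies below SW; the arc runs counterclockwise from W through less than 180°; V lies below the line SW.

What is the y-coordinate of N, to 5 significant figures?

-10.875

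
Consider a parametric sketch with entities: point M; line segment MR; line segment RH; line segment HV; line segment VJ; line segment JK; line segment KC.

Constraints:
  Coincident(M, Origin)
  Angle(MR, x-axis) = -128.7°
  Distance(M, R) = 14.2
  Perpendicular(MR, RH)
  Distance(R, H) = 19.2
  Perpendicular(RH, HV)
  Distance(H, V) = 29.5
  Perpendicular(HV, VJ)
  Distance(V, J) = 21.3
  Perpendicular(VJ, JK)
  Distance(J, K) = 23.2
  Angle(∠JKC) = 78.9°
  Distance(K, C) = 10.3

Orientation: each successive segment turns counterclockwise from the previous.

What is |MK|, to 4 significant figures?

8.174

The perpendicularity gives VJ at right angles to HV, so VJ runs at 141.3°; with |VJ| = 21.3, J = (7.927, 13.25). VJ is perpendicular to JK, so JK runs at -128.7°; with |JK| = 23.2, K = (-6.578, -4.852). Then |MK| = |K − M| = 8.174.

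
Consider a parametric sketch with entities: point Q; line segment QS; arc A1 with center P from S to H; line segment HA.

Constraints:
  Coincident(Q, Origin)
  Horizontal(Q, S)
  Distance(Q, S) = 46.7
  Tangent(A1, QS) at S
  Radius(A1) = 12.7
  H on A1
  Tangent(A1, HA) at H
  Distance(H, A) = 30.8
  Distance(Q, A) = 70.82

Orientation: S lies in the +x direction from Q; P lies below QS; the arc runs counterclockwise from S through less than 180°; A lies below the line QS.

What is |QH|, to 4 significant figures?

41.67

Checks: Q.y = 0.00, S.y = 0.00 ✓; ∠(PS, SQ) = 90.00° ✓; |PS| = 12.70 ✓; |PH| = 12.70 ✓; ∠(PH, HA) = 90.00° ✓; |HA| = 30.80 ✓; |QA| = 70.82 ✓.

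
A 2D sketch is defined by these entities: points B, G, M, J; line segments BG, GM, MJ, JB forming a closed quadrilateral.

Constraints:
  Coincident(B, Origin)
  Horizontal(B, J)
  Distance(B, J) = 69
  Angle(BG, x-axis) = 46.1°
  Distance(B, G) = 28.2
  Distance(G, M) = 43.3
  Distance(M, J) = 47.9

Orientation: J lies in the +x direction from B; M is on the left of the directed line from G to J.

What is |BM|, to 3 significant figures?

71.2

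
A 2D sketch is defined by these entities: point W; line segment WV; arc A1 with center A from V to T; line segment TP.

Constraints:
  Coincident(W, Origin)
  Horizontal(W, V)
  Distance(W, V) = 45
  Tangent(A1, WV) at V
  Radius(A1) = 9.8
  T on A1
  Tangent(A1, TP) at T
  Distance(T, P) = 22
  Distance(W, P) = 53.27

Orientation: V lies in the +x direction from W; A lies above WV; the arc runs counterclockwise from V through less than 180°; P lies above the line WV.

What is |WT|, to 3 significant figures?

55.3

Checks: ∠(AV, VW) = 90.00° ✓; |AT| = 9.800 ✓; ∠(AT, TP) = 90.00° ✓; |TP| = 22.00 ✓; |WP| = 53.27 ✓.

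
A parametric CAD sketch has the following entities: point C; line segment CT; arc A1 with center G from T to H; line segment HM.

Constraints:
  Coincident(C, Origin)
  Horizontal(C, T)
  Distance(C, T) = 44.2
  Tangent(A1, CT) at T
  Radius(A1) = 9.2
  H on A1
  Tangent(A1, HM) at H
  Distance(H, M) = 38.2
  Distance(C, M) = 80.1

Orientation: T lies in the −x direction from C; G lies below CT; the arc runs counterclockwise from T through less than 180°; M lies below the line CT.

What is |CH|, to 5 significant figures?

52.576

C is at the origin; CT is horizontal with |CT| = 44.2 and T on the −x side, so T = (-44.200, 0.0000). A1 meets CT tangentially, so GT is at right angles to CT, so G = T + (0, -9.2) = (-44.200, -9.2000). Since GH ⟂ HM (tangency), |GM| = √(9.2² + 38.2²) = 39.292 regardless of where H sits on A1. So M lies on both circle(C, 80.1) and circle(G, 39.292); the below-CT intersection is M = (-70.108, -38.740). H is the foot of the tangent from M: H = (-52.345, -4.9218).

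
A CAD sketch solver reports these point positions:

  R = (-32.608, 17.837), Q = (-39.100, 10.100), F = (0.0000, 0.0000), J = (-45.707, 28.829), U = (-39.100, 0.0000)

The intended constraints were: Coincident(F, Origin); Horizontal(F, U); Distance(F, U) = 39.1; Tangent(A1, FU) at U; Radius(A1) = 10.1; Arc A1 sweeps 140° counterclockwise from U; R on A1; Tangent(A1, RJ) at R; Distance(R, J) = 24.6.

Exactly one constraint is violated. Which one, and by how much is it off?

Distance(R, J) = 24.6 — off by 7.50.

F = (0.00, 0.00) ✓; F.y = 0.00, U.y = 0.00 ✓; |FU| = 39.10 ✓; ∠(QU, UF) = 90.00° ✓; |QU| = 10.10 ✓; bearing(Q→R) − bearing(Q→U) = 140.0° ✓; |QR| = 10.10 ✓; ∠(QR, RJ) = 90.00° ✓; |RJ| = 17.10 ✗.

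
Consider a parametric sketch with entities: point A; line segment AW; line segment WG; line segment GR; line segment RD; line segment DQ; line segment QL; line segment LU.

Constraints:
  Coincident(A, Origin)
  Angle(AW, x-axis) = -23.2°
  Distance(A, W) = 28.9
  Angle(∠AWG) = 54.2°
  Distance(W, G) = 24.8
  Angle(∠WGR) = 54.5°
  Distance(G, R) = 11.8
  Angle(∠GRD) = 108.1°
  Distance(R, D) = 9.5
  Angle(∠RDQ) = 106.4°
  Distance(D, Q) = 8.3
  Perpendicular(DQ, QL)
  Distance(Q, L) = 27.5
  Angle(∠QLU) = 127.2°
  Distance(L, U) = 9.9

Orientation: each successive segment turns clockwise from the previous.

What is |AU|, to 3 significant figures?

30.3

A is at the origin; AW runs at -23.2° with length 28.9, so W = (26.6, -11.4). ∠AWG = 54.2° gives WG at -149° from the x-axis; with |WG| = 24.8, G = (5.31, -24.2). ∠WGR = 54.5° gives GR at 85.5° from the x-axis; with |GR| = 11.8, R = (6.23, -12.4). ∠GRD = 108.1° gives RD at 13.6° from the x-axis; with |RD| = 9.5, D = (15.5, -10.2). ∠RDQ = 106.4° gives DQ at -60.0° from the x-axis; with |DQ| = 8.3, Q = (19.6, -17.3). DQ is perpendicular to QL, so QL runs at -150°; with |QL| = 27.5, L = (-4.20, -31.1). ∠QLU = 127.2° gives LU at 157° from the x-axis; with |LU| = 9.9, U = (-13.3, -27.3). Then |AU| = |U − A| = 30.3.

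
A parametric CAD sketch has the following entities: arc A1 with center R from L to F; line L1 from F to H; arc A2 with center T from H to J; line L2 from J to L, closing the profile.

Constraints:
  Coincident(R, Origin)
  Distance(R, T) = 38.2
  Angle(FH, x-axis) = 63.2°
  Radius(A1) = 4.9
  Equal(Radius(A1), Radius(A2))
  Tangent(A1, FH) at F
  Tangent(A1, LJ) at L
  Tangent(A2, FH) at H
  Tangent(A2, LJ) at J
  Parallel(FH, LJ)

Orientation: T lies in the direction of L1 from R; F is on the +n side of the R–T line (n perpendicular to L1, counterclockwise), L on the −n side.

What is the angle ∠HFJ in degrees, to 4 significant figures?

14.39°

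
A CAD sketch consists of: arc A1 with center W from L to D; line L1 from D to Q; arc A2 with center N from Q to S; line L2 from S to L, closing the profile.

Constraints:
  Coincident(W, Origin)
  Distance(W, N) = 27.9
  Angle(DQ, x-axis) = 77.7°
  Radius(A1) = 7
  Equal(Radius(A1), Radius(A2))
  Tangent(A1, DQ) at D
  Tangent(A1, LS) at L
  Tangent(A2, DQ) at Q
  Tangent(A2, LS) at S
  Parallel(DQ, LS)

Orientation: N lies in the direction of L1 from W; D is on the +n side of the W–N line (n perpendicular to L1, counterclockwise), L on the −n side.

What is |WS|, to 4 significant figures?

28.76

The slot axis is L1's direction at 77.7°, so u = (cos 77.7°, sin 77.7°) = (0.2130, 0.9770) and n = (−sin 77.7°, cos 77.7°) = (-0.9770, 0.2130). W is at the origin and N lies 27.9 along u from W, so N = 27.9·u = (5.944, 27.26). Tangency of A1 to both parallel lines with radius 7.0 puts D and L at W ± 7.0·n: D = (-6.839, 1.491), L = (6.839, -1.491). Equal radii place Q and S the same way about N: Q = N + 7.0·n = (-0.8958, 28.75), S = N − 7.0·n = (12.78, 25.77). Then |WS| = |S − W| = 28.76.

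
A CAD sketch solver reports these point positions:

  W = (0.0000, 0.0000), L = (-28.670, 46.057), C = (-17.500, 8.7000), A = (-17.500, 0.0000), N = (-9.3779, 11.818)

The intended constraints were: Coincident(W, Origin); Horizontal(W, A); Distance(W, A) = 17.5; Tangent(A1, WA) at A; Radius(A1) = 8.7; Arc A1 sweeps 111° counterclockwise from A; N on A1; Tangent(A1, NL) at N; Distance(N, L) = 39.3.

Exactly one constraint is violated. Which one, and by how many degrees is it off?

Tangent(A1, NL) at N — off by 8.40°.

W = (0.00, 0.00) ✓; W.y = 0.00, A.y = 0.00 ✓; |WA| = 17.50 ✓; ∠(CA, AW) = 90.00° ✓; |CA| = 8.700 ✓; bearing(C→N) − bearing(C→A) = 111.0° ✓; |CN| = 8.700 ✓; ∠(CN, NL) = 81.60° ✗; |NL| = 39.30 ✓.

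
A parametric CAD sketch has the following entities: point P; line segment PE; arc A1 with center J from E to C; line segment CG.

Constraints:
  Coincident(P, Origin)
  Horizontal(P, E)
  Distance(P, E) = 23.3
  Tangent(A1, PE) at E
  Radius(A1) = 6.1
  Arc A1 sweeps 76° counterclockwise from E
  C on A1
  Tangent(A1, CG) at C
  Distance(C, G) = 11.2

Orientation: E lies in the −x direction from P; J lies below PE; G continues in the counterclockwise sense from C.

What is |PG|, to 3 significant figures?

35.5

On A1, E sits at bearing 90° from J; a 76° counterclockwise sweep puts C at bearing 166°, so C = J + 6.1·(cos 166°, sin 166°) = (-29.2, -4.62). The tangent condition forces JC to be normal to CG, so CG runs along (−sin 166°, cos 166°); with |CG| = 11.2, G = (-31.9, -15.5). Then |PG| = |G − P| = 35.5.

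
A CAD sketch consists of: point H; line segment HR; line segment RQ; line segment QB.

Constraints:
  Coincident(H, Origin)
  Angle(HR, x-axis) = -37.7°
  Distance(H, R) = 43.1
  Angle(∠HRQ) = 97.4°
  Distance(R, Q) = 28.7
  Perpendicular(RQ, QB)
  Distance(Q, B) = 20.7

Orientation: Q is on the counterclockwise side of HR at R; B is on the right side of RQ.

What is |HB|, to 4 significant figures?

72.10

∠HRQ = 97.4°, so RQ runs at -37.7° + (180° − 97.4°) = 44.90° from the x-axis; with |RQ| = 28.7, Q = R + 28.7·(cos 44.90°, sin 44.90°) = (54.43, -6.098). RQ is perpendicular to QB; with |QB| = 20.7 on the right of RQ, B = Q + 20.7·(0.7059, -0.7083) = (69.04, -20.76). Then |HB| = |B − H| = 72.10.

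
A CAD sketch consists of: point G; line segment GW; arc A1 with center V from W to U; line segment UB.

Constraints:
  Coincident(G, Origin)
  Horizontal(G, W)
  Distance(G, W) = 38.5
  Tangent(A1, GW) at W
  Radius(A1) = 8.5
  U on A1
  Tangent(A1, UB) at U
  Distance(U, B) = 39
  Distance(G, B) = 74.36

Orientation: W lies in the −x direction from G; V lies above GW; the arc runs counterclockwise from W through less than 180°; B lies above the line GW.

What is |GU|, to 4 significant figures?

36.15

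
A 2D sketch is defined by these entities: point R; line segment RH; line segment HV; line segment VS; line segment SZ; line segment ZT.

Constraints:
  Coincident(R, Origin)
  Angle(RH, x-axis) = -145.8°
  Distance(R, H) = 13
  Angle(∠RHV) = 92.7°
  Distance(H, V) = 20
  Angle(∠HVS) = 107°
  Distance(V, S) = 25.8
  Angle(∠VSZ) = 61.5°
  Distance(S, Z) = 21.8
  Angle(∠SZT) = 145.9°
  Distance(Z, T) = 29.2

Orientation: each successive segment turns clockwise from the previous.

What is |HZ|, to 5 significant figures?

21.245

R is at the origin; RH runs at -145.8° with length 13.0, so H = (-10.752, -7.3071). ∠RHV = 92.7° gives HV at 126.90° from the x-axis; with |HV| = 20.0, V = (-22.760, 8.6866). ∠HVS = 107.0° gives VS at 53.900° from the x-axis; with |VS| = 25.8, S = (-7.5592, 29.533). ∠VSZ = 61.5° gives SZ at -64.600° from the x-axis; with |SZ| = 21.8, Z = (1.7916, 9.8400). Then |HZ| = |Z − H| = 21.245.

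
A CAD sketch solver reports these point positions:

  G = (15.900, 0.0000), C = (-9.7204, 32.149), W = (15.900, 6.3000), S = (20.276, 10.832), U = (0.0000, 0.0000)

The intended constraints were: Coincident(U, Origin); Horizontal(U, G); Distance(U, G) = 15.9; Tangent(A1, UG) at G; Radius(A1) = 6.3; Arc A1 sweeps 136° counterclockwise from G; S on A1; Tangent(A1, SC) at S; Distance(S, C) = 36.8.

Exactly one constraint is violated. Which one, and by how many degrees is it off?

Tangent(A1, SC) at S — off by 8.60°.

U = (0.00, 0.00) ✓; U.y = 0.00, G.y = 0.00 ✓; |UG| = 15.90 ✓; ∠(WG, GU) = 90.00° ✓; |WG| = 6.300 ✓; bearing(W→S) − bearing(W→G) = 136.0° ✓; |WS| = 6.300 ✓; ∠(WS, SC) = 81.40° ✗; |SC| = 36.80 ✓.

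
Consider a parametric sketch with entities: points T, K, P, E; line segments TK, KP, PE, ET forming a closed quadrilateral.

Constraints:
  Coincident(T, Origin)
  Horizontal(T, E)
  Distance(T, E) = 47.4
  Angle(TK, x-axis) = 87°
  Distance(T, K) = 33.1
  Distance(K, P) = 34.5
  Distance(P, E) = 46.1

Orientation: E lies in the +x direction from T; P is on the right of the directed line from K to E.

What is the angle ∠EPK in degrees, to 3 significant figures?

87.5°

Checks: |KP| = 34.50 ✓; |PE| = 46.10 ✓.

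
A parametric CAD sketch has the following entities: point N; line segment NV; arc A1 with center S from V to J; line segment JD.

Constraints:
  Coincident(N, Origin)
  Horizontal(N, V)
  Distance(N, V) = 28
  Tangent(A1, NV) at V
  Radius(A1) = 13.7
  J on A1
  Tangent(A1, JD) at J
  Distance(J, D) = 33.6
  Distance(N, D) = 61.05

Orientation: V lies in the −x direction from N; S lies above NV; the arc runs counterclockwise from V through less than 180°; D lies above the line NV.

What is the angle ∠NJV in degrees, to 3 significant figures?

65.1°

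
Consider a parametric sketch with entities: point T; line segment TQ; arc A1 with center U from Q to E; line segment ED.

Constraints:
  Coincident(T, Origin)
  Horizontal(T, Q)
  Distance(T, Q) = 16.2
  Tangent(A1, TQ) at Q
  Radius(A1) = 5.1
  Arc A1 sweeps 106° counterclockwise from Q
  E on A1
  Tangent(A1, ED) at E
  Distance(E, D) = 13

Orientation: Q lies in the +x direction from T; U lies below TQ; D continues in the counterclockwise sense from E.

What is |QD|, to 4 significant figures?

19.05

On A1, Q sits at bearing 90° from U; a 106° counterclockwise sweep puts E at bearing 196°, so E = U + 5.1·(cos 196°, sin 196°) = (11.30, -6.506). Since A1 is tangent to ED there, UE ⟂ ED, so ED runs along (−sin 196°, cos 196°); with |ED| = 13.0, D = (14.88, -19.00). Then |QD| = |D − Q| = 19.05.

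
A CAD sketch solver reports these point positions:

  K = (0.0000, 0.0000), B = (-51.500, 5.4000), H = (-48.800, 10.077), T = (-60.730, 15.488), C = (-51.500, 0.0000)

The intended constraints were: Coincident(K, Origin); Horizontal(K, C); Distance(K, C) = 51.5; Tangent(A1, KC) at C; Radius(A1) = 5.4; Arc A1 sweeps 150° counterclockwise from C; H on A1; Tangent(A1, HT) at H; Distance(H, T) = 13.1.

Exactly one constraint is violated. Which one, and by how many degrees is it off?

Tangent(A1, HT) at H — off by 5.60°.

K = (0.00, 0.00) ✓; K.y = 0.00, C.y = 0.00 ✓; |KC| = 51.50 ✓; ∠(BC, CK) = 90.00° ✓; |BC| = 5.400 ✓; bearing(B→H) − bearing(B→C) = 150.0° ✓; |BH| = 5.400 ✓; ∠(BH, HT) = 84.40° ✗; |HT| = 13.10 ✓.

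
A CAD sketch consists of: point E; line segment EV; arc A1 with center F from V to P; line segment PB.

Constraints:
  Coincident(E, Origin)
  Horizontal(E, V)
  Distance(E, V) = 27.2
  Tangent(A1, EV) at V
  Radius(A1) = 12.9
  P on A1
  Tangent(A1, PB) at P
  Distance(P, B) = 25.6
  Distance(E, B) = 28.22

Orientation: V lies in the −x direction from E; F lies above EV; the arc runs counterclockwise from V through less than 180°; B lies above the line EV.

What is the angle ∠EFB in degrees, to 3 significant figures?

57.3°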